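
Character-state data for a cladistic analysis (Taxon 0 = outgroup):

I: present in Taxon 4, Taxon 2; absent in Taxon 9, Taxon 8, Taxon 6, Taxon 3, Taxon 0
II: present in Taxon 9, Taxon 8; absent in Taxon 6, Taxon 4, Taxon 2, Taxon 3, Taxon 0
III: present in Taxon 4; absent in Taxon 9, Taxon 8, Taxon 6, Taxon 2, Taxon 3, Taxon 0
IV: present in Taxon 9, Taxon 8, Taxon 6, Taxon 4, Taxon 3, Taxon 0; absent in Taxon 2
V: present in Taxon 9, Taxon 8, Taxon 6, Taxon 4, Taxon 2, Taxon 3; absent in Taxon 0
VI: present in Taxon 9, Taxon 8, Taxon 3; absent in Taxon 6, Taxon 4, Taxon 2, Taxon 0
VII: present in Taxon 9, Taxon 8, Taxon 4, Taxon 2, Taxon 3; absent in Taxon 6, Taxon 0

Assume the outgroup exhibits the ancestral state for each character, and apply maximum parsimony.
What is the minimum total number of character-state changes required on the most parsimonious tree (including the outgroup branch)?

Character polarity is set by the outgroup: the derived state is whichever differs from the outgroup's state, so for IV the derived state is 'absent', and for the remaining characters it is 'present'.
I (derived state 'present') is shared by Taxon 2 and Taxon 4 — a synapomorphy uniting that clade.
Only Taxon 8 and Taxon 9 show the derived state 'present' for II, supporting them as a clade.
III (derived state 'present') is unique to Taxon 4 (autapomorphy; uninformative for grouping).
IV: derived state 'absent' in Taxon 2 only — an autapomorphy, so it tells us nothing about relationships among taxa.
V (derived state 'present') is shared by all ingroup taxa — unites the whole ingroup.
VI (derived state 'present') is shared by Taxon 3, Taxon 8, and Taxon 9 — a synapomorphy uniting that clade.
Only Taxon 2, Taxon 3, Taxon 4, Taxon 8, and Taxon 9 show the derived state 'present' for VII, supporting them as a clade.
Most parsimonious ingroup topology: ((((Taxon 9,Taxon 8),Taxon 3),(Taxon 4,Taxon 2)),Taxon 6).
Changes per character on this tree: I: 1; II: 1; III: 1; IV: 1; V: 1; VI: 1; VII: 1.
Total = 7.

7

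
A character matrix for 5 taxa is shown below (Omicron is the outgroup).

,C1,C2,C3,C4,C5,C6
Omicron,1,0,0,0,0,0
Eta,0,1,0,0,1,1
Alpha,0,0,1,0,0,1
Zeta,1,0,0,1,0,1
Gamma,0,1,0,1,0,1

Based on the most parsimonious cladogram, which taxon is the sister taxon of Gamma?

Character polarity is set by the outgroup: the derived state is whichever differs from the outgroup's state, so for C1 the derived state is '0', and for the remaining characters it is '1'.
C1: derived state '0' in Alpha, Eta, and Gamma only — synapomorphy for {Alpha, Eta, Gamma}.
C2 (derived state '1') is shared by Eta and Gamma — a synapomorphy uniting that clade.
C3 (derived state '1') is unique to Alpha (autapomorphy; uninformative for grouping).
C4 groups Gamma and Zeta, which is incompatible with the clades supported by the remaining characters; treating it as convergent (homoplasy) costs fewer steps than any alternative tree.
C5 (derived state '1') is unique to Eta (autapomorphy; uninformative for grouping).
All ingroup taxa share the derived state '1' for C6; it defines the ingroup but does not resolve relationships within it.
Most parsimonious ingroup topology: (((Eta,Gamma),Alpha),Zeta).
Gamma and Eta form a cherry on this tree, so they are sister taxa.

Eta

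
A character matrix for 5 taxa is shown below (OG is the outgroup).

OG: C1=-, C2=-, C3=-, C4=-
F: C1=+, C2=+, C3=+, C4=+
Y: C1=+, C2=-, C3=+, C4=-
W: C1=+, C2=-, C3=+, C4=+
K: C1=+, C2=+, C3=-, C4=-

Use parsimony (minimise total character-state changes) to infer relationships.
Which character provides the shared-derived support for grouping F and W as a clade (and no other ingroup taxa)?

The outgroup has state '-' for every character, so '+' is the derived state throughout.
C1 (derived state '+') is shared by all ingroup taxa — unites the whole ingroup.
C2 groups F and K, which is incompatible with the clades supported by the remaining characters; treating it as convergent (homoplasy) costs fewer steps than any alternative tree.
C3 (derived state '+') is shared by F, W, and Y — a synapomorphy uniting that clade.
C4: derived state '+' in F and W only — synapomorphy for {F, W}.
Most parsimonious ingroup topology: (((F,W),Y),K).
The clade {F, W} is supported by C4: its derived state '+' occurs in exactly those taxa and in no other taxon (including the outgroup).

C4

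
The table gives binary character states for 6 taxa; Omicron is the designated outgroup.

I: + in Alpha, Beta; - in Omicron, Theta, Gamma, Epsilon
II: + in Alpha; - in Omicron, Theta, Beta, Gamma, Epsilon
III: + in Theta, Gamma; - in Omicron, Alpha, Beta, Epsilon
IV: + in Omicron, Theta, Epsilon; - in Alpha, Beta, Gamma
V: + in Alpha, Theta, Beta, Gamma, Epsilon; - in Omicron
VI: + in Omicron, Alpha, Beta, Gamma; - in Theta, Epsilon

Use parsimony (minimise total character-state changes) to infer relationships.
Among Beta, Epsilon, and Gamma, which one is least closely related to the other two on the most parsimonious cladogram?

Character polarity is set by the outgroup: the derived state is whichever differs from the outgroup's state, so for IV, VI the derived state is '-', and for the remaining characters it is '+'.
Only Alpha and Beta show the derived state '+' for I, supporting them as a clade.
II: derived state '+' in Alpha only — an autapomorphy, so it tells us nothing about relationships among taxa.
III groups Gamma and Theta, which is incompatible with the clades supported by the remaining characters; treating it as convergent (homoplasy) costs fewer steps than any alternative tree.
IV: derived state '-' in Alpha, Beta, and Gamma only — synapomorphy for {Alpha, Beta, Gamma}.
All ingroup taxa share the derived state '+' for V; it defines the ingroup but does not resolve relationships within it.
VI: derived state '-' in Epsilon and Theta only — synapomorphy for {Epsilon, Theta}.
Most parsimonious ingroup topology: (((Alpha,Beta),Gamma),(Theta,Epsilon)).
Gamma and Beta share a more recent common ancestor with each other than either does with Epsilon, so Epsilon is the least closely related of the three.

Epsilon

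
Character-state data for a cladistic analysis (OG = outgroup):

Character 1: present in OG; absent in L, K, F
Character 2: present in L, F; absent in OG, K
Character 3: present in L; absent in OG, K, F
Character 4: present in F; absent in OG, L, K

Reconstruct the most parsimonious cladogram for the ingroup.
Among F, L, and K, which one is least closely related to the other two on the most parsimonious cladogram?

K

Character polarity is set by the outgroup: the derived state is whichever differs from the outgroup's state, so for Character 1 the derived state is 'absent', and for the remaining characters it is 'present'.
All ingroup taxa share the derived state 'absent' for Character 1; it defines the ingroup but does not resolve relationships within it.
Character 2: derived state 'present' in F and L only — synapomorphy for {F, L}.
Character 3: derived state 'present' in L only — an autapomorphy, so it tells us nothing about relationships among taxa.
Character 4 (derived state 'present') is unique to F (autapomorphy; uninformative for grouping).
Most parsimonious ingroup topology: ((L,F),K).
L and F share a more recent common ancestor with each other than either does with K, so K is the least closely related of the three.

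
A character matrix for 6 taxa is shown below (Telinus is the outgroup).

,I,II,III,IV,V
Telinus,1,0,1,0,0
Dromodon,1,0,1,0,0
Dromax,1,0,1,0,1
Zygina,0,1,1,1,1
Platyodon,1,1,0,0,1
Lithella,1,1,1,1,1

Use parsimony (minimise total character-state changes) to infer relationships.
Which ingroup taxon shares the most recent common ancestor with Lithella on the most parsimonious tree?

Zygina

Character polarity is set by the outgroup: the derived state is whichever differs from the outgroup's state, so for I, III the derived state is '0', and for the remaining characters it is '1'.
I: derived state '0' in Zygina only — an autapomorphy, so it tells us nothing about relationships among taxa.
Only Lithella, Platyodon, and Zygina show the derived state '1' for II, supporting them as a clade.
III: derived state '0' in Platyodon only — an autapomorphy, so it tells us nothing about relationships among taxa.
IV: derived state '1' in Lithella and Zygina only — synapomorphy for {Lithella, Zygina}.
V (derived state '1') is shared by Dromax, Lithella, Platyodon, and Zygina — a synapomorphy uniting that clade.
Most parsimonious ingroup topology: (Dromodon,(Dromax,((Zygina,Lithella),Platyodon))).
Lithella and Zygina form a cherry on this tree, so they are sister taxa.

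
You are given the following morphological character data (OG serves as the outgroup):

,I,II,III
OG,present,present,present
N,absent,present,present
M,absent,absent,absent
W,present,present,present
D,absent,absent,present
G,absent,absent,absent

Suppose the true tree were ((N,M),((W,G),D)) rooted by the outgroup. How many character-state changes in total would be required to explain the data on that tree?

Map each character onto ((N,M),((W,G),D)) (rooted by OG) and count the minimum state changes it requires (Fitch parsimony):
I: 2; II: 3; III: 2.
Total tree length = 7.

7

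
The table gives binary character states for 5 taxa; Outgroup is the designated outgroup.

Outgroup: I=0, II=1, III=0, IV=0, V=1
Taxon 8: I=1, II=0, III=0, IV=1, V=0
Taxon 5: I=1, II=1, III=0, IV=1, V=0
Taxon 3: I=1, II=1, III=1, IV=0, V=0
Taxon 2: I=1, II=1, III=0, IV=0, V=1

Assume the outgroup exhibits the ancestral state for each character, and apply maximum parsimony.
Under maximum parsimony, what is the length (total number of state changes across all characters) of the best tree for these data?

Character polarity is set by the outgroup: the derived state is whichever differs from the outgroup's state, so for II, V the derived state is '0', and for the remaining characters it is '1'.
All ingroup taxa share the derived state '1' for I; it defines the ingroup but does not resolve relationships within it.
II (derived state '0') is unique to Taxon 8 (autapomorphy; uninformative for grouping).
III: derived state '1' in Taxon 3 only — an autapomorphy, so it tells us nothing about relationships among taxa.
IV (derived state '1') is shared by Taxon 5 and Taxon 8 — a synapomorphy uniting that clade.
Only Taxon 3, Taxon 5, and Taxon 8 show the derived state '0' for V, supporting them as a clade.
Most parsimonious ingroup topology: (((Taxon 8,Taxon 5),Taxon 3),Taxon 2).
Changes per character on this tree: I: 1; II: 1; III: 1; IV: 1; V: 1.
Total = 5.

5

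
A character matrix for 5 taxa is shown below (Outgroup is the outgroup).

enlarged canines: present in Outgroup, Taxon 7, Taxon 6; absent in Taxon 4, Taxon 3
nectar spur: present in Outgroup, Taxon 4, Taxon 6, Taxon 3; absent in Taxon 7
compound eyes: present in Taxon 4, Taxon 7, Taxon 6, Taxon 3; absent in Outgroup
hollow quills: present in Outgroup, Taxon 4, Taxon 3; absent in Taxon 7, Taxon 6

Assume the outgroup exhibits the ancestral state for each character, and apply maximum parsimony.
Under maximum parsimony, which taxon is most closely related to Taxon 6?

Taxon 7

Character polarity is set by the outgroup: the derived state is whichever differs from the outgroup's state, so for enlarged canines, nectar spur, hollow quills the derived state is 'absent', and for the remaining characters it is 'present'.
enlarged canines (derived state 'absent') is shared by Taxon 3 and Taxon 4 — a synapomorphy uniting that clade.
nectar spur: derived state 'absent' in Taxon 7 only — an autapomorphy, so it tells us nothing about relationships among taxa.
compound eyes (derived state 'present') is shared by all ingroup taxa — unites the whole ingroup.
hollow quills: derived state 'absent' in Taxon 6 and Taxon 7 only — synapomorphy for {Taxon 6, Taxon 7}.
Most parsimonious ingroup topology: ((Taxon 4,Taxon 3),(Taxon 7,Taxon 6)).
Taxon 6 and Taxon 7 form a cherry on this tree, so they are sister taxa.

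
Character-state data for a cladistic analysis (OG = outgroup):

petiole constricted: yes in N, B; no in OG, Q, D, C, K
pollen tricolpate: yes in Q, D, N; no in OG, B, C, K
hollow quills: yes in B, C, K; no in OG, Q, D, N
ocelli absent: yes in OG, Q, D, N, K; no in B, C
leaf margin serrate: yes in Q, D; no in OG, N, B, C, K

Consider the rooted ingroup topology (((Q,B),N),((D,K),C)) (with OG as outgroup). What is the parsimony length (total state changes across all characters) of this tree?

Map each character onto (((Q,B),N),((D,K),C)) (rooted by OG) and count the minimum state changes it requires (Fitch parsimony):
petiole constricted: 2; pollen tricolpate: 3; hollow quills: 3; ocelli absent: 2; leaf margin serrate: 2.
Total tree length = 12.

12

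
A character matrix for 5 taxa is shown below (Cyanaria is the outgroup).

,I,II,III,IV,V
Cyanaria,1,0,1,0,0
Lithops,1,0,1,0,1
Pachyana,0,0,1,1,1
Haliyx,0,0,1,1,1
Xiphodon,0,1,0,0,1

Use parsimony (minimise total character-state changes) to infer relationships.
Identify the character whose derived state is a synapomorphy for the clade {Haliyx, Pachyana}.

IV

Character polarity is set by the outgroup: the derived state is whichever differs from the outgroup's state, so for I, III the derived state is '0', and for the remaining characters it is '1'.
I: derived state '0' in Haliyx, Pachyana, and Xiphodon only — synapomorphy for {Haliyx, Pachyana, Xiphodon}.
II (derived state '1') is unique to Xiphodon (autapomorphy; uninformative for grouping).
III (derived state '0') is unique to Xiphodon (autapomorphy; uninformative for grouping).
IV: derived state '1' in Haliyx and Pachyana only — synapomorphy for {Haliyx, Pachyana}.
All ingroup taxa share the derived state '1' for V; it defines the ingroup but does not resolve relationships within it.
Most parsimonious ingroup topology: (((Haliyx,Pachyana),Xiphodon),Lithops).
The clade {Haliyx, Pachyana} is supported by IV: its derived state '1' occurs in exactly those taxa and in no other taxon (including the outgroup).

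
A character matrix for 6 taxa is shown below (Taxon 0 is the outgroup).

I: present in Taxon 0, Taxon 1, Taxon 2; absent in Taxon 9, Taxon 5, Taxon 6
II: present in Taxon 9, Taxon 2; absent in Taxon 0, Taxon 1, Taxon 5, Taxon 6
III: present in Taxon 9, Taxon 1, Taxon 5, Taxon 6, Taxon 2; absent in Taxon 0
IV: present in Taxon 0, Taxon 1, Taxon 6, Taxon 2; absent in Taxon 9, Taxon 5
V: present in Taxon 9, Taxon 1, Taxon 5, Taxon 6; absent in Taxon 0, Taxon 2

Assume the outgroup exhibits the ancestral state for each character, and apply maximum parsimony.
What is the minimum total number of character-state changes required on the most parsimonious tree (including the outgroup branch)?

Character polarity is set by the outgroup: the derived state is whichever differs from the outgroup's state, so for I, IV the derived state is 'absent', and for the remaining characters it is 'present'.
Only Taxon 5, Taxon 6, and Taxon 9 show the derived state 'absent' for I, supporting them as a clade.
II groups Taxon 2 and Taxon 9, which is incompatible with the clades supported by the remaining characters; treating it as convergent (homoplasy) costs fewer steps than any alternative tree.
III (derived state 'present') is shared by all ingroup taxa — unites the whole ingroup.
IV (derived state 'absent') is shared by Taxon 5 and Taxon 9 — a synapomorphy uniting that clade.
Only Taxon 1, Taxon 5, Taxon 6, and Taxon 9 show the derived state 'present' for V, supporting them as a clade.
Most parsimonious ingroup topology: ((((Taxon 9,Taxon 5),Taxon 6),Taxon 1),Taxon 2).
Changes per character on this tree: I: 1; II: 2; III: 1; IV: 1; V: 1.
Total = 6.

6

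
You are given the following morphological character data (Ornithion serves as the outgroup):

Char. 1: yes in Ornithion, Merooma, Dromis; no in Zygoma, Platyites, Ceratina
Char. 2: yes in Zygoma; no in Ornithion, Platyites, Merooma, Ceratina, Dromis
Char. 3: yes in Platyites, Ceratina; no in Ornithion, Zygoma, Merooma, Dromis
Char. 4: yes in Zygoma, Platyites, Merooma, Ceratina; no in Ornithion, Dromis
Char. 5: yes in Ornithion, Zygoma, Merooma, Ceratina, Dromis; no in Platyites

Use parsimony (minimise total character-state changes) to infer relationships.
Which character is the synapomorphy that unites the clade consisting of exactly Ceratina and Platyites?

Char. 3

Character polarity is set by the outgroup: the derived state is whichever differs from the outgroup's state, so for Char. 1, Char. 5 the derived state is 'no', and for the remaining characters it is 'yes'.
Char. 1: derived state 'no' in Ceratina, Platyites, and Zygoma only — synapomorphy for {Ceratina, Platyites, Zygoma}.
Char. 2 (derived state 'yes') is unique to Zygoma (autapomorphy; uninformative for grouping).
Char. 3 (derived state 'yes') is shared by Ceratina and Platyites — a synapomorphy uniting that clade.
Char. 4 (derived state 'yes') is shared by Ceratina, Merooma, Platyites, and Zygoma — a synapomorphy uniting that clade.
Char. 5 (derived state 'no') is unique to Platyites (autapomorphy; uninformative for grouping).
Most parsimonious ingroup topology: (((Zygoma,(Platyites,Ceratina)),Merooma),Dromis).
The clade {Ceratina, Platyites} is supported by Char. 3: its derived state 'yes' occurs in exactly those taxa and in no other taxon (including the outgroup).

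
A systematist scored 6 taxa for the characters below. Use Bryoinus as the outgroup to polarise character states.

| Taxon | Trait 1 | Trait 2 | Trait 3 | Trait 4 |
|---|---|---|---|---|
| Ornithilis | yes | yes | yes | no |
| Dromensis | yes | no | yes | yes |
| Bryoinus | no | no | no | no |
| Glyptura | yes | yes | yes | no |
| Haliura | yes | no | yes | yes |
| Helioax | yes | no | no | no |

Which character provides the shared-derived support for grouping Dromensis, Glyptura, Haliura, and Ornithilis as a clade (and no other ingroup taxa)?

The outgroup has state 'no' for every character, so 'yes' is the derived state throughout.
Trait 1 (derived state 'yes') is shared by all ingroup taxa — unites the whole ingroup.
Only Glyptura and Ornithilis show the derived state 'yes' for Trait 2, supporting them as a clade.
Only Dromensis, Glyptura, Haliura, and Ornithilis show the derived state 'yes' for Trait 3, supporting them as a clade.
Trait 4 (derived state 'yes') is shared by Dromensis and Haliura — a synapomorphy uniting that clade.
Most parsimonious ingroup topology: (((Haliura,Dromensis),(Glyptura,Ornithilis)),Helioax).
The clade {Dromensis, Glyptura, Haliura, Ornithilis} is supported by Trait 3: its derived state 'yes' occurs in exactly those taxa and in no other taxon (including the outgroup).

Trait 3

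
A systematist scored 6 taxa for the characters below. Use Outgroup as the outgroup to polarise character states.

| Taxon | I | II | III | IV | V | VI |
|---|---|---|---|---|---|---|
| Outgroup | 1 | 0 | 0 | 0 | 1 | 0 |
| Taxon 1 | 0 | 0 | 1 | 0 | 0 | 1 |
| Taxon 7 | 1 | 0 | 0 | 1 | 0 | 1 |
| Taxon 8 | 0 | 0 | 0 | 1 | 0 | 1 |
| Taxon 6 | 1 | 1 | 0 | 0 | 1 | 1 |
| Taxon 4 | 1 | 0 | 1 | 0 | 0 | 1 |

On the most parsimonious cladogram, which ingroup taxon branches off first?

Taxon 6

Character polarity is set by the outgroup: the derived state is whichever differs from the outgroup's state, so for I, V the derived state is '0', and for the remaining characters it is '1'.
I (state '0') occurs in Taxon 1 and Taxon 8 but conflicts with the nesting implied by the other characters — most parsimoniously interpreted as homoplasy.
II: derived state '1' in Taxon 6 only — an autapomorphy, so it tells us nothing about relationships among taxa.
III: derived state '1' in Taxon 1 and Taxon 4 only — synapomorphy for {Taxon 1, Taxon 4}.
IV (derived state '1') is shared by Taxon 7 and Taxon 8 — a synapomorphy uniting that clade.
V (derived state '0') is shared by Taxon 1, Taxon 4, Taxon 7, and Taxon 8 — a synapomorphy uniting that clade.
All ingroup taxa share the derived state '1' for VI; it defines the ingroup but does not resolve relationships within it.
Most parsimonious ingroup topology: (((Taxon 1,Taxon 4),(Taxon 7,Taxon 8)),Taxon 6).
Taxon 6 is sister to the clade containing all other ingroup taxa, so it is the earliest-diverging (most basal) ingroup lineage.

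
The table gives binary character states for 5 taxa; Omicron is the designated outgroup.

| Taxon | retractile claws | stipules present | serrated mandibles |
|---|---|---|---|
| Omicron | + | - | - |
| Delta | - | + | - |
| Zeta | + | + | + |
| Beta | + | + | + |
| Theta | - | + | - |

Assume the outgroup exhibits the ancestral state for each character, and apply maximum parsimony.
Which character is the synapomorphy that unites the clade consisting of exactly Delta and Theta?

Character polarity is set by the outgroup: the derived state is whichever differs from the outgroup's state, so for retractile claws the derived state is '-', and for the remaining characters it is '+'.
retractile claws: derived state '-' in Delta and Theta only — synapomorphy for {Delta, Theta}.
All ingroup taxa share the derived state '+' for stipules present; it defines the ingroup but does not resolve relationships within it.
Only Beta and Zeta show the derived state '+' for serrated mandibles, supporting them as a clade.
Most parsimonious ingroup topology: ((Delta,Theta),(Zeta,Beta)).
The clade {Delta, Theta} is supported by retractile claws: its derived state '-' occurs in exactly those taxa and in no other taxon (including the outgroup).

retractile claws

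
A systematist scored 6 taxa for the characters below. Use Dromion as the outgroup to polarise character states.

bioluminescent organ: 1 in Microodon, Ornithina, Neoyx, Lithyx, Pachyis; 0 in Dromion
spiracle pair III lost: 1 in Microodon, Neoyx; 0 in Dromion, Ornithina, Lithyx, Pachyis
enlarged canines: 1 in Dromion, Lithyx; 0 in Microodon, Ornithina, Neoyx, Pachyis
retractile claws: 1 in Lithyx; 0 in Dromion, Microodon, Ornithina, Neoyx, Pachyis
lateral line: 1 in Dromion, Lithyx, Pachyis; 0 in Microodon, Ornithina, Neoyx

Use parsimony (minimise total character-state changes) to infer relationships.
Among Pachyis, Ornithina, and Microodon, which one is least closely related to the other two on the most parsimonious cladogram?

Pachyis

Character polarity is set by the outgroup: the derived state is whichever differs from the outgroup's state, so for enlarged canines, lateral line the derived state is '0', and for the remaining characters it is '1'.
bioluminescent organ (derived state '1') is shared by all ingroup taxa — unites the whole ingroup.
spiracle pair III lost (derived state '1') is shared by Microodon and Neoyx — a synapomorphy uniting that clade.
enlarged canines: derived state '0' in Microodon, Neoyx, Ornithina, and Pachyis only — synapomorphy for {Microodon, Neoyx, Ornithina, Pachyis}.
retractile claws: derived state '1' in Lithyx only — an autapomorphy, so it tells us nothing about relationships among taxa.
Only Microodon, Neoyx, and Ornithina show the derived state '0' for lateral line, supporting them as a clade.
Most parsimonious ingroup topology: ((((Microodon,Neoyx),Ornithina),Pachyis),Lithyx).
Microodon and Ornithina share a more recent common ancestor with each other than either does with Pachyis, so Pachyis is the least closely related of the three.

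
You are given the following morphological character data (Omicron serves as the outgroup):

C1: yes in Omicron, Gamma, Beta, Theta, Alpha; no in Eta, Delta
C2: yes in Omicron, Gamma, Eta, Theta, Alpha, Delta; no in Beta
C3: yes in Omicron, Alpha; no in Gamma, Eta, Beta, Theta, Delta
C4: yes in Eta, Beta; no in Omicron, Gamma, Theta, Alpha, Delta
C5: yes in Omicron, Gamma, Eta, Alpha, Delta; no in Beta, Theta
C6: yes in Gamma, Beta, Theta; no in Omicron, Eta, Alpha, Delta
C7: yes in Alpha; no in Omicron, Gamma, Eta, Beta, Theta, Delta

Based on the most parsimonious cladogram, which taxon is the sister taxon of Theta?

Beta

Character polarity is set by the outgroup: the derived state is whichever differs from the outgroup's state, so for C1, C2, C3, C5 the derived state is 'no', and for the remaining characters it is 'yes'.
Only Delta and Eta show the derived state 'no' for C1, supporting them as a clade.
C2: derived state 'no' in Beta only — an autapomorphy, so it tells us nothing about relationships among taxa.
C3 (derived state 'no') is shared by Beta, Delta, Eta, Gamma, and Theta — a synapomorphy uniting that clade.
C4 groups Beta and Eta, which is incompatible with the clades supported by the remaining characters; treating it as convergent (homoplasy) costs fewer steps than any alternative tree.
C5: derived state 'no' in Beta and Theta only — synapomorphy for {Beta, Theta}.
Only Beta, Gamma, and Theta show the derived state 'yes' for C6, supporting them as a clade.
C7: derived state 'yes' in Alpha only — an autapomorphy, so it tells us nothing about relationships among taxa.
Most parsimonious ingroup topology: (((Gamma,(Beta,Theta)),(Eta,Delta)),Alpha).
Theta and Beta form a cherry on this tree, so they are sister taxa.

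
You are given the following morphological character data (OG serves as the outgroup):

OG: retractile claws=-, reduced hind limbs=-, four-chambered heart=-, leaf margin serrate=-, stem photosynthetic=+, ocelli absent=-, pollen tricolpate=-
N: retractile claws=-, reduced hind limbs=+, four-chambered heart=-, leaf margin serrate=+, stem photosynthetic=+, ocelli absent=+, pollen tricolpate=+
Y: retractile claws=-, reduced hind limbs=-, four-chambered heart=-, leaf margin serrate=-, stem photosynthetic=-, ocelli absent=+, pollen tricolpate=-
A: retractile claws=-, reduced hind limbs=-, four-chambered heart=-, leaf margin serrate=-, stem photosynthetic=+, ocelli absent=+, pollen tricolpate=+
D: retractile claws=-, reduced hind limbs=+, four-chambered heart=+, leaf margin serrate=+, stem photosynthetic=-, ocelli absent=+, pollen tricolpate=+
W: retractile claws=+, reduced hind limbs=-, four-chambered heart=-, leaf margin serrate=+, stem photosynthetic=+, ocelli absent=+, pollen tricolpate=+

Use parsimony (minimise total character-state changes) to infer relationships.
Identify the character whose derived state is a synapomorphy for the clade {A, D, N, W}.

pollen tricolpate

Character polarity is set by the outgroup: the derived state is whichever differs from the outgroup's state, so for stem photosynthetic the derived state is '-', and for the remaining characters it is '+'.
retractile claws (derived state '+') is unique to W (autapomorphy; uninformative for grouping).
reduced hind limbs: derived state '+' in D and N only — synapomorphy for {D, N}.
four-chambered heart: derived state '+' in D only — an autapomorphy, so it tells us nothing about relationships among taxa.
leaf margin serrate (derived state '+') is shared by D, N, and W — a synapomorphy uniting that clade.
stem photosynthetic groups D and Y, which is incompatible with the clades supported by the remaining characters; treating it as convergent (homoplasy) costs fewer steps than any alternative tree.
ocelli absent (derived state '+') is shared by all ingroup taxa — unites the whole ingroup.
Only A, D, N, and W show the derived state '+' for pollen tricolpate, supporting them as a clade.
Most parsimonious ingroup topology: ((((N,D),W),A),Y).
The clade {A, D, N, W} is supported by pollen tricolpate: its derived state '+' occurs in exactly those taxa and in no other taxon (including the outgroup).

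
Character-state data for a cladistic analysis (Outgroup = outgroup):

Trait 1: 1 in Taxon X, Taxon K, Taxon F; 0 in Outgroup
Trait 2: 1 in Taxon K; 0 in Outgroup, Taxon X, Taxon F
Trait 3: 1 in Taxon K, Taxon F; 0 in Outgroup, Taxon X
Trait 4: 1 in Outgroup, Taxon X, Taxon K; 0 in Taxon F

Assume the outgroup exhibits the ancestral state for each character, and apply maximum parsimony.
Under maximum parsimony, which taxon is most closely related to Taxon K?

Taxon F

Character polarity is set by the outgroup: the derived state is whichever differs from the outgroup's state, so for Trait 4 the derived state is '0', and for the remaining characters it is '1'.
All ingroup taxa share the derived state '1' for Trait 1; it defines the ingroup but does not resolve relationships within it.
Trait 2: derived state '1' in Taxon K only — an autapomorphy, so it tells us nothing about relationships among taxa.
Trait 3 (derived state '1') is shared by Taxon F and Taxon K — a synapomorphy uniting that clade.
Trait 4 (derived state '0') is unique to Taxon F (autapomorphy; uninformative for grouping).
Most parsimonious ingroup topology: (Taxon X,(Taxon K,Taxon F)).
Taxon K and Taxon F form a cherry on this tree, so they are sister taxa.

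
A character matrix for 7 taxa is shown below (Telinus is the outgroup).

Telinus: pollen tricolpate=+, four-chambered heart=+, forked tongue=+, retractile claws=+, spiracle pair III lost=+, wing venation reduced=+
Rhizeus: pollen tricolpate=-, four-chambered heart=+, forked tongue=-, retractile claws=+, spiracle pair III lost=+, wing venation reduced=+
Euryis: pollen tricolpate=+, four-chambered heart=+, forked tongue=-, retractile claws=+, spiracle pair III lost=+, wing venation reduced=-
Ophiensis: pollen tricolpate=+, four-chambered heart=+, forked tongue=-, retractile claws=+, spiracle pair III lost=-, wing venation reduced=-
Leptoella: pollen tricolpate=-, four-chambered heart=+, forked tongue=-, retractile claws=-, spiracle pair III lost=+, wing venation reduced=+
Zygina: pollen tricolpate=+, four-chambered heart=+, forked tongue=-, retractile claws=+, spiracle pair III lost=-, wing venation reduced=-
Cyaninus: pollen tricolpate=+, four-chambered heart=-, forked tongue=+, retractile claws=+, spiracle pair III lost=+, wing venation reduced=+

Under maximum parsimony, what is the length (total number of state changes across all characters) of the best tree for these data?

6

The outgroup has state '+' for every character, so '-' is the derived state throughout.
pollen tricolpate: derived state '-' in Leptoella and Rhizeus only — synapomorphy for {Leptoella, Rhizeus}.
four-chambered heart (derived state '-') is unique to Cyaninus (autapomorphy; uninformative for grouping).
forked tongue: derived state '-' in Euryis, Leptoella, Ophiensis, Rhizeus, and Zygina only — synapomorphy for {Euryis, Leptoella, Ophiensis, Rhizeus, Zygina}.
retractile claws: derived state '-' in Leptoella only — an autapomorphy, so it tells us nothing about relationships among taxa.
Only Ophiensis and Zygina show the derived state '-' for spiracle pair III lost, supporting them as a clade.
wing venation reduced (derived state '-') is shared by Euryis, Ophiensis, and Zygina — a synapomorphy uniting that clade.
Most parsimonious ingroup topology: (((Rhizeus,Leptoella),(Euryis,(Ophiensis,Zygina))),Cyaninus).
Changes per character on this tree: pollen tricolpate: 1; four-chambered heart: 1; forked tongue: 1; retractile claws: 1; spiracle pair III lost: 1; wing venation reduced: 1.
Total = 6.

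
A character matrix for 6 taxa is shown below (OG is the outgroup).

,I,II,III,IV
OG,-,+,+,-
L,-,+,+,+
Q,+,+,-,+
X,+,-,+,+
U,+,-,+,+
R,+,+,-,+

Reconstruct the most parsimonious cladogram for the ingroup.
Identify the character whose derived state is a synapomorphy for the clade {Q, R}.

Character polarity is set by the outgroup: the derived state is whichever differs from the outgroup's state, so for II, III the derived state is '-', and for the remaining characters it is '+'.
I: derived state '+' in Q, R, U, and X only — synapomorphy for {Q, R, U, X}.
Only U and X show the derived state '-' for II, supporting them as a clade.
III (derived state '-') is shared by Q and R — a synapomorphy uniting that clade.
All ingroup taxa share the derived state '+' for IV; it defines the ingroup but does not resolve relationships within it.
Most parsimonious ingroup topology: (L,((Q,R),(X,U))).
The clade {Q, R} is supported by III: its derived state '-' occurs in exactly those taxa and in no other taxon (including the outgroup).

III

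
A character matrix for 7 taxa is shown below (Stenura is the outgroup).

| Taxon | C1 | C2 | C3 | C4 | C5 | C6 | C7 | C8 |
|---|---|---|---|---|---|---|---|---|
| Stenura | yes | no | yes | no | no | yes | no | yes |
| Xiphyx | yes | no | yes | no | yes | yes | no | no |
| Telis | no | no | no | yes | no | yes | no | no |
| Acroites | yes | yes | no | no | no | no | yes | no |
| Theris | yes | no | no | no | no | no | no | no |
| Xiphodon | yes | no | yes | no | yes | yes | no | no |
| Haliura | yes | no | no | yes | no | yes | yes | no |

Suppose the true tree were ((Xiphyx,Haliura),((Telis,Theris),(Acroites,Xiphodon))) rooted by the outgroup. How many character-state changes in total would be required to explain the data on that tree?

14

Map each character onto ((Xiphyx,Haliura),((Telis,Theris),(Acroites,Xiphodon))) (rooted by Stenura) and count the minimum state changes it requires (Fitch parsimony):
C1: 1; C2: 1; C3: 3; C4: 2; C5: 2; C6: 2; C7: 2; C8: 1.
Total tree length = 14.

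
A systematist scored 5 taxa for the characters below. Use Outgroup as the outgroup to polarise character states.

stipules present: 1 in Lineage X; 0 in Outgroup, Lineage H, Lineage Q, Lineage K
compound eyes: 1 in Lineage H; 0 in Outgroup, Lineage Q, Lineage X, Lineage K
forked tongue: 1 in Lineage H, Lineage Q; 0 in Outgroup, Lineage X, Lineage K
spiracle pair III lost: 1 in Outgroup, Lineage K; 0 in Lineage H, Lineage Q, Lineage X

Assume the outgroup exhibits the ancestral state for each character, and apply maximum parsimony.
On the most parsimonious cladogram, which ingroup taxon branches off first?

Lineage K

Character polarity is set by the outgroup: the derived state is whichever differs from the outgroup's state, so for spiracle pair III lost the derived state is '0', and for the remaining characters it is '1'.
stipules present: derived state '1' in Lineage X only — an autapomorphy, so it tells us nothing about relationships among taxa.
compound eyes: derived state '1' in Lineage H only — an autapomorphy, so it tells us nothing about relationships among taxa.
Only Lineage H and Lineage Q show the derived state '1' for forked tongue, supporting them as a clade.
spiracle pair III lost (derived state '0') is shared by Lineage H, Lineage Q, and Lineage X — a synapomorphy uniting that clade.
Most parsimonious ingroup topology: (((Lineage H,Lineage Q),Lineage X),Lineage K).
Lineage K is sister to the clade containing all other ingroup taxa, so it is the earliest-diverging (most basal) ingroup lineage.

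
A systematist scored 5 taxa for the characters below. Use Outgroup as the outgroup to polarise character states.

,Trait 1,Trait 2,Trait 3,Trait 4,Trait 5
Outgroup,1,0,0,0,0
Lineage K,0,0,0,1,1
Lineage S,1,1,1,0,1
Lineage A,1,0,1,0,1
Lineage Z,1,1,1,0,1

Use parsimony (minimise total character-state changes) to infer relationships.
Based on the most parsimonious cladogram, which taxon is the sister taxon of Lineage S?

Lineage Z

Character polarity is set by the outgroup: the derived state is whichever differs from the outgroup's state, so for Trait 1 the derived state is '0', and for the remaining characters it is '1'.
Trait 1 (derived state '0') is unique to Lineage K (autapomorphy; uninformative for grouping).
Trait 2 (derived state '1') is shared by Lineage S and Lineage Z — a synapomorphy uniting that clade.
Trait 3: derived state '1' in Lineage A, Lineage S, and Lineage Z only — synapomorphy for {Lineage A, Lineage S, Lineage Z}.
Trait 4 (derived state '1') is unique to Lineage K (autapomorphy; uninformative for grouping).
All ingroup taxa share the derived state '1' for Trait 5; it defines the ingroup but does not resolve relationships within it.
Most parsimonious ingroup topology: (Lineage K,((Lineage S,Lineage Z),Lineage A)).
Lineage S and Lineage Z form a cherry on this tree, so they are sister taxa.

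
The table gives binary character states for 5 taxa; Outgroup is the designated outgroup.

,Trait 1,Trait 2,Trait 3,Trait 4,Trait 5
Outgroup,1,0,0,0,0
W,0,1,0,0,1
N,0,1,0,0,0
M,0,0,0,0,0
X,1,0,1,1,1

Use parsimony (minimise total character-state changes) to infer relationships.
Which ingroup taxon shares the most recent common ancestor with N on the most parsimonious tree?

W

Character polarity is set by the outgroup: the derived state is whichever differs from the outgroup's state, so for Trait 1 the derived state is '0', and for the remaining characters it is '1'.
Trait 1: derived state '0' in M, N, and W only — synapomorphy for {M, N, W}.
Trait 2 (derived state '1') is shared by N and W — a synapomorphy uniting that clade.
Trait 3: derived state '1' in X only — an autapomorphy, so it tells us nothing about relationships among taxa.
Trait 4 (derived state '1') is unique to X (autapomorphy; uninformative for grouping).
Trait 5 (state '1') occurs in W and X but conflicts with the nesting implied by the other characters — most parsimoniously interpreted as homoplasy.
Most parsimonious ingroup topology: (((W,N),M),X).
N and W form a cherry on this tree, so they are sister taxa.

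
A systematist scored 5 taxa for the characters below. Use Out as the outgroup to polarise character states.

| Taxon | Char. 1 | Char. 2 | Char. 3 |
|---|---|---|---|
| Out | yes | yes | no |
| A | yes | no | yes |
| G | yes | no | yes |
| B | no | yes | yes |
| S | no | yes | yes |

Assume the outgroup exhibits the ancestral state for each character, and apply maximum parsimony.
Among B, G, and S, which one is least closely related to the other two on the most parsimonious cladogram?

Character polarity is set by the outgroup: the derived state is whichever differs from the outgroup's state, so for Char. 1, Char. 2 the derived state is 'no', and for the remaining characters it is 'yes'.
Char. 1: derived state 'no' in B and S only — synapomorphy for {B, S}.
Char. 2: derived state 'no' in A and G only — synapomorphy for {A, G}.
All ingroup taxa share the derived state 'yes' for Char. 3; it defines the ingroup but does not resolve relationships within it.
Most parsimonious ingroup topology: ((A,G),(B,S)).
B and S share a more recent common ancestor with each other than either does with G, so G is the least closely related of the three.

G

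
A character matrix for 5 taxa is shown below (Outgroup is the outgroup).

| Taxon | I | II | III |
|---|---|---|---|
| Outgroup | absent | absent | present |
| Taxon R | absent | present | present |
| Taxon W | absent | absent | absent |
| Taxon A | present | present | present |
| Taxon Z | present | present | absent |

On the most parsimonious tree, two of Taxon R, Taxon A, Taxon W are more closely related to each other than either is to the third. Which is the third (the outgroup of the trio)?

Taxon W

Character polarity is set by the outgroup: the derived state is whichever differs from the outgroup's state, so for III the derived state is 'absent', and for the remaining characters it is 'present'.
I (derived state 'present') is shared by Taxon A and Taxon Z — a synapomorphy uniting that clade.
II: derived state 'present' in Taxon A, Taxon R, and Taxon Z only — synapomorphy for {Taxon A, Taxon R, Taxon Z}.
III (state 'absent') occurs in Taxon W and Taxon Z but conflicts with the nesting implied by the other characters — most parsimoniously interpreted as homoplasy.
Most parsimonious ingroup topology: ((Taxon R,(Taxon A,Taxon Z)),Taxon W).
Taxon R and Taxon A share a more recent common ancestor with each other than either does with Taxon W, so Taxon W is the least closely related of the three.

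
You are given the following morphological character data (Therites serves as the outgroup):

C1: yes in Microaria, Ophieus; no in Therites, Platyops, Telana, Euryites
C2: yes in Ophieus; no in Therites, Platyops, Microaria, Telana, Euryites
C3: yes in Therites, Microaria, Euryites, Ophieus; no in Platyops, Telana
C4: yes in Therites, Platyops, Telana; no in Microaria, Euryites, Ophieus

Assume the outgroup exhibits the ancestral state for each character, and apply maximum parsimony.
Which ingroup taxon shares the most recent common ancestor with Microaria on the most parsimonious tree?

Character polarity is set by the outgroup: the derived state is whichever differs from the outgroup's state, so for C3, C4 the derived state is 'no', and for the remaining characters it is 'yes'.
C1 (derived state 'yes') is shared by Microaria and Ophieus — a synapomorphy uniting that clade.
C2 (derived state 'yes') is unique to Ophieus (autapomorphy; uninformative for grouping).
C3 (derived state 'no') is shared by Platyops and Telana — a synapomorphy uniting that clade.
C4 (derived state 'no') is shared by Euryites, Microaria, and Ophieus — a synapomorphy uniting that clade.
Most parsimonious ingroup topology: ((Platyops,Telana),(Euryites,(Ophieus,Microaria))).
Microaria and Ophieus form a cherry on this tree, so they are sister taxa.

Ophieus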